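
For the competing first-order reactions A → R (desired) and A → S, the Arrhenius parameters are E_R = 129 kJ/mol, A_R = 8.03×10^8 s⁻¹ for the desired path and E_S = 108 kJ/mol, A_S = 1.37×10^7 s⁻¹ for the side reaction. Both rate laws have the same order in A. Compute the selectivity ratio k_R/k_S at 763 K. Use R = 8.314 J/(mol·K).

2.14

Since both paths have the same order in A, the concentration cancels and S_{R/S} = k_R/k_S = (A_R/A_S)·exp[(E_S−E_R)/(RT)].
(E_S−E_R)/(RT) = (108−129)×10³/(8.314×763) = -21000/6344 = -3.310.
k_R/k_S = (8.03×10^8/1.37×10^7)·exp(-3.310) = 58.61 × 0.03650 = 2.14.
Since E_R > E_S, raising the temperature improves selectivity toward R.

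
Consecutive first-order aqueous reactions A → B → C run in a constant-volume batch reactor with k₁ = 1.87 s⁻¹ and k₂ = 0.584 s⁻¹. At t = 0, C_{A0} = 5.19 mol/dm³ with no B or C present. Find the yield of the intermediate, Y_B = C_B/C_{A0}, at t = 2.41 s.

Solving the coupled first-order balances gives C_B(t) = [k₁/(k₂−k₁)]·C_{A0}·(e^(−k₁t) − e^(−k₂t)).
e^(−k₁t) = e^(−1.87×2.41) = e^(−4.507) = 0.01103; e^(−k₂t) = e^(−1.407) = 0.2448.
C_B = 1.87×5.19/(0.584−1.87) × (0.01103−0.2448) = (-7.547)×(-0.2337) = 1.764 mol/dm³.
Y_B = C_B/C_{A0} = 1.764/5.19 = 0.340.

0.340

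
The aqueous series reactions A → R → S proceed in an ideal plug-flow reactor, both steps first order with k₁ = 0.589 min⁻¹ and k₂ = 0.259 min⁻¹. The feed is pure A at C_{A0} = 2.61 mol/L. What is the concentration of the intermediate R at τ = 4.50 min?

For first-order series with pure A initially, C_R(τ) = k₁C_{A0}/(k₂−k₁)·(e^(−k₁τ) − e^(−k₂τ)).
e^(−k₁τ) = e^(−0.589×4.50) = e^(−2.651) = 0.07062; e^(−k₂τ) = e^(−1.165) = 0.3118.
C_R = 0.589×2.61/(0.259−0.589) × (0.07062−0.3118) = (-4.658)×(-0.2412) = 1.123 mol/L.

1.12 mol/L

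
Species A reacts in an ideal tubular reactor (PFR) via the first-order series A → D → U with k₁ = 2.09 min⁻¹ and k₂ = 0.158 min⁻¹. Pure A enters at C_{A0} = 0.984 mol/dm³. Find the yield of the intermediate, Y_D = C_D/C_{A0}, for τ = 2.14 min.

For first-order series with pure A initially, C_D(τ) = k₁C_{A0}/(k₂−k₁)·(e^(−k₁τ) − e^(−k₂τ)).
e^(−k₁τ) = e^(−2.09×2.14) = e^(−4.473) = 0.01142; e^(−k₂τ) = e^(−0.3381) = 0.7131.
C_D = 2.09×0.984/(0.158−2.09) × (0.01142−0.7131) = (-1.064)×(-0.7017) = 0.7469 mol/dm³.
Y_D = C_D/C_{A0} = 0.7469/0.984 = 0.759.

0.759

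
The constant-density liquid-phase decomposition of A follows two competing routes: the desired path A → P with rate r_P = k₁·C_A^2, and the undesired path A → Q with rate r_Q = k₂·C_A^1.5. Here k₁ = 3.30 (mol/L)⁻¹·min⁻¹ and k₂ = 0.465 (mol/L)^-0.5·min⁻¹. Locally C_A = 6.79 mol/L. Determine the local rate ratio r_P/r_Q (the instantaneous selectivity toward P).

S_{P/Q} = r_P/r_Q = (k₁·C_A^2)/(k₂·C_A^1.5) = (k₁/k₂)·C_A^0.5.
= (3.30×6.790^2) / (0.465×6.790^1.5) = 152.1/8.227 = 18.5.

18.5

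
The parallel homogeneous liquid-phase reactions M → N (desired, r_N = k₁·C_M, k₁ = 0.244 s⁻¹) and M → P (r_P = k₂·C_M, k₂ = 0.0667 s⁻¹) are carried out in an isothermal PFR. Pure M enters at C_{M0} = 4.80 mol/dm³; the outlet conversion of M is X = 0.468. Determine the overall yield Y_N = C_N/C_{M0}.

C_M = C_{M0}(1−X) = 2.554 mol/dm³.
Both paths are first order in M, so the instantaneous fraction to N is constant: dC_N/d(−C_M) = k₁/(k₁+k₂) = 0.7853.
C_N = 0.7853·(C_{M0}−C_M) = 0.7853×2.246 = 1.76 mol/dm³.
Y_N = C_N/C_{M0} = 1.764/4.80 = 0.368.

0.368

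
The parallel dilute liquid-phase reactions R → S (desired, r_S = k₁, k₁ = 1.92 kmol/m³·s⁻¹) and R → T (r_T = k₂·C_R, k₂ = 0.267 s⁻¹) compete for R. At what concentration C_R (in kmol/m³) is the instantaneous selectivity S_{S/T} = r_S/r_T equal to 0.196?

36.7 kmol/m³

S_{S/T} = (k₁/k₂)·C_R⁻¹ ⇒ C_R = (S·k₂/k₁)^(-1).
= (0.196×0.267/1.92)^(-1) = (0.02726)^(-1) = 36.7 kmol/m³.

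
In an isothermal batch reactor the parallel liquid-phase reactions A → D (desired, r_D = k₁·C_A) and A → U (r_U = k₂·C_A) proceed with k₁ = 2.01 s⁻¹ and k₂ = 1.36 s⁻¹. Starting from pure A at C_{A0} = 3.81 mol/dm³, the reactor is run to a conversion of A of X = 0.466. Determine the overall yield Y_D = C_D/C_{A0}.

C_A = C_{A0}(1−X) = 2.035 mol/dm³.
Both paths are first order in A, so the instantaneous fraction to D is constant: dC_D/d(−C_A) = k₁/(k₁+k₂) = 0.5964.
C_D = 0.5964·(C_{A0}−C_A) = 0.5964×1.775 = 1.06 mol/dm³.
Y_D = C_D/C_{A0} = 1.059/3.81 = 0.278.

0.278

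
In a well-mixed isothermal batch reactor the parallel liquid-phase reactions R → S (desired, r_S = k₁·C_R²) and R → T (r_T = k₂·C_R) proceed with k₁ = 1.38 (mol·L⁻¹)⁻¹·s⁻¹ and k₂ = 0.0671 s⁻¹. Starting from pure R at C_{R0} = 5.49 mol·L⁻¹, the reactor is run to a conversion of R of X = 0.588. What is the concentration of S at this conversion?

3.19 mol·L⁻¹

C_R = C_{R0}(1−X) = 2.262 mol·L⁻¹.
Along a PFR/batch, dC_T/dC_R = −r_T/(r_S+r_T) = −k₂/(k₂+k₁·C_R).
Integrating from C_{R0} to C_R: C_T = (0.0671/1.38)·ln[(0.0671+1.38·5.49)/(0.0671+1.38·2.26)] = 0.04862·ln(7.643/3.188) = 0.04251 mol·L⁻¹.
Then C_S = (C_{R0}−C_R) − C_T = 3.228 − 0.04251 = 3.186 mol·L⁻¹.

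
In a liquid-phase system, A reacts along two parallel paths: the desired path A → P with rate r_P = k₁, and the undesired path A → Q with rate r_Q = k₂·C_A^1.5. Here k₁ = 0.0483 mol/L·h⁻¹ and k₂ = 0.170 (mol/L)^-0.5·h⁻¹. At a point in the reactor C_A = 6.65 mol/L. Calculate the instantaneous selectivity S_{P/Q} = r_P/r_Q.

S_{P/Q} = r_P/r_Q = (k₁)/(k₂·C_A^1.5) = (k₁/k₂)·C_A^-1.5.
= (0.0483) / (0.170×6.650^1.5) = 0.04830/2.915 = 0.0166.
The undesired path is higher order in A, so low C_A (CSTR or dilute feed) favours P.

0.0166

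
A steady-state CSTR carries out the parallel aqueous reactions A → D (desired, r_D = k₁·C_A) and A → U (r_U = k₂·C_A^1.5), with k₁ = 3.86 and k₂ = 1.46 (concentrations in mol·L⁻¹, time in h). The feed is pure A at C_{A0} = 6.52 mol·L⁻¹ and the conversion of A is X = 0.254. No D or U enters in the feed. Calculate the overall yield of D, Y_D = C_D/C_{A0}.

0.138

Exit C_A = C_{A0}(1−X) = 6.52×0.746 = 4.864 mol·L⁻¹.
Rates in a CSTR are evaluated at the outlet concentration: r_D = 3.86×4.864 = 18.77, r_U = 1.46×4.864^1.5 = 15.66.
Fraction of consumed A going to D: r_D/(r_D+r_U) = 0.5452.
C_D = 0.5452·C_{A0}·X = 0.5452×6.52×0.254 = 0.903 mol·L⁻¹; Y_D = C_D/C_{A0} = 0.138.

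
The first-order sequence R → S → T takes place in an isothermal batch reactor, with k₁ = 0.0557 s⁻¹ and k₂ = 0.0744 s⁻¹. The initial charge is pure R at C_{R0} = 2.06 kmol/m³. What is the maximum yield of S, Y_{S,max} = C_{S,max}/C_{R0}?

For a first-order series the maximum intermediate yield is C_{S,max}/C_{R0} = (k₁/k₂)^[k₂/(k₂−k₁)].
= (0.0557/0.0744)^(0.0744/(0.0744−0.0557)) = (0.7487)^(3.979) = 0.3161.

0.316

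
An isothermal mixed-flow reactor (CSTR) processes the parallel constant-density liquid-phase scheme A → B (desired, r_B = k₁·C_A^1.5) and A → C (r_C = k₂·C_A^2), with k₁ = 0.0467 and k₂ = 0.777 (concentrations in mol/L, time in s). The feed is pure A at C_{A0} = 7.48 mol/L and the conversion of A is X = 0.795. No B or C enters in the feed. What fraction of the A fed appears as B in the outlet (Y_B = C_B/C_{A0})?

Exit C_A = C_{A0}(1−X) = 7.48×0.205 = 1.533 mol/L.
In a CSTR the entire volume is at exit conditions, so r_B = 0.0467×1.533^1.5 = 0.08867 and r_C = 0.777×1.533^2 = 1.827.
Fraction of consumed A going to B: r_B/(r_B+r_C) = 0.04629.
C_B = 0.04629·C_{A0}·X = 0.04629×7.48×0.795 = 0.275 mol/L; Y_B = C_B/C_{A0} = 0.0368.

0.0368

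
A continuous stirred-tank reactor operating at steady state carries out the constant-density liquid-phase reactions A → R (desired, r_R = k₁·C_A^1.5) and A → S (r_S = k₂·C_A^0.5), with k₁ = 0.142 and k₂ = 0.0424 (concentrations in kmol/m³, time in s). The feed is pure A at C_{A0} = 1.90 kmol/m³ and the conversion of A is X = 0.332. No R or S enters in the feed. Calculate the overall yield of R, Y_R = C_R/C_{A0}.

Exit C_A = C_{A0}(1−X) = 1.90×0.668 = 1.269 kmol/m³.
In a CSTR the entire volume is at exit conditions, so r_R = 0.142×1.269^1.5 = 0.2030 and r_S = 0.0424×1.269^0.5 = 0.04777.
Fraction of consumed A going to R: r_R/(r_R+r_S) = 0.8095.
C_R = 0.8095·C_{A0}·X = 0.8095×1.90×0.332 = 0.511 kmol/m³; Y_R = C_R/C_{A0} = 0.269.

0.269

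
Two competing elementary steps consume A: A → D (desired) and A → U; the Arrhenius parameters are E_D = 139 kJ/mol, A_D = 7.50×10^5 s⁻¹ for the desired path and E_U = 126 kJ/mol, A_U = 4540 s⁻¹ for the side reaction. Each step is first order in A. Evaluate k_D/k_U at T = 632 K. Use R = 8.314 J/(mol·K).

13.9

Since both paths have the same order in A, the concentration cancels and S_{D/U} = k_D/k_U = (A_D/A_U)·exp[(E_U−E_D)/(RT)].
(E_U−E_D)/(RT) = (126−139)×10³/(8.314×632) = -13000/5254 = -2.474.
k_D/k_U = (7.50×10^5/4540)·exp(-2.474) = 165.2 × 0.08424 = 13.9.
Since E_D > E_U, raising the temperature improves selectivity toward D.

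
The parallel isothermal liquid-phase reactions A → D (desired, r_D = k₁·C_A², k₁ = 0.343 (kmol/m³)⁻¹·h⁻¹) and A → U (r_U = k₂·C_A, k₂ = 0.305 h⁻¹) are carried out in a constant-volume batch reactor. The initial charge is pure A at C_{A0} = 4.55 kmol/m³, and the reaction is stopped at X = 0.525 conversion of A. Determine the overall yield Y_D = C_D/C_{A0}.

0.412

C_A = C_{A0}(1−X) = 2.161 kmol/m³.
Along a PFR/batch, dC_U/dC_A = −r_U/(r_D+r_U) = −k₂/(k₂+k₁·C_A).
Integrating from C_{A0} to C_A: C_U = (0.305/0.343)·ln[(0.305+0.343·4.55)/(0.305+0.343·2.16)] = 0.8892·ln(1.866/1.046) = 0.5143 kmol/m³.
Then C_D = (C_{A0}−C_A) − C_U = 2.389 − 0.5143 = 1.874 kmol/m³.
Y_D = C_D/C_{A0} = 1.874/4.55 = 0.412.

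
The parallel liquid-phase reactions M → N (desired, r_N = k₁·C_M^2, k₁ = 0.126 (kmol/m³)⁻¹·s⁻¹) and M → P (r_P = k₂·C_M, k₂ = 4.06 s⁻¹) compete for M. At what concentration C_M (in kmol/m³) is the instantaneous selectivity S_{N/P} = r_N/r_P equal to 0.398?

S_{N/P} = (k₁/k₂)·C_M ⇒ C_M = S·k₂/k₁.
= 0.398×4.06/0.126 = 12.8 kmol/m³.

12.8 kmol/m³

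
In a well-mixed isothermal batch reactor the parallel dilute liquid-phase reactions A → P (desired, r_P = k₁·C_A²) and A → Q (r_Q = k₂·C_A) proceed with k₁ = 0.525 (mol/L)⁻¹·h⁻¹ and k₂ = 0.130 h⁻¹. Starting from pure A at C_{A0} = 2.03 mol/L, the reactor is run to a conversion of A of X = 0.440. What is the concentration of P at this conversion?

0.770 mol/L

C_A = C_{A0}(1−X) = 1.137 mol/L.
Along a PFR/batch, dC_Q/dC_A = −r_Q/(r_P+r_Q) = −k₂/(k₂+k₁·C_A).
Integrating from C_{A0} to C_A: C_Q = (0.130/0.525)·ln[(0.130+0.525·2.03)/(0.130+0.525·1.14)] = 0.2476·ln(1.196/0.7268) = 0.1233 mol/L.
Then C_P = (C_{A0}−C_A) − C_Q = 0.8932 − 0.1233 = 0.7699 mol/L.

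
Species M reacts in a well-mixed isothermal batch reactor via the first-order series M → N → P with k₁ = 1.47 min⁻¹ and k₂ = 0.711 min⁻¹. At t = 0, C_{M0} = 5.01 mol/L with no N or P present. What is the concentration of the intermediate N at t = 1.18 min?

2.48 mol/L

Solving the coupled first-order balances gives C_N(t) = [k₁/(k₂−k₁)]·C_{M0}·(e^(−k₁t) − e^(−k₂t)).
e^(−k₁t) = e^(−1.47×1.18) = e^(−1.735) = 0.1765; e^(−k₂t) = e^(−0.8390) = 0.4322.
C_N = 1.47×5.01/(0.711−1.47) × (0.1765−0.4322) = (-9.703)×(-0.2557) = 2.481 mol/L.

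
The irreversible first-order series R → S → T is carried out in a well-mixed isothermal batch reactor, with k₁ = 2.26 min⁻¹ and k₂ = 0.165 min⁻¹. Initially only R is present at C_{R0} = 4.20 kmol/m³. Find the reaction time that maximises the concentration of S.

1.25 min

Setting dC_S/dt = 0 gives t_opt = ln(k₂/k₁)/(k₂−k₁).
= ln(0.165/2.26)/(0.165−2.26) = ln(0.07301)/-2.095 = -2.617/-2.095 = 1.25 min.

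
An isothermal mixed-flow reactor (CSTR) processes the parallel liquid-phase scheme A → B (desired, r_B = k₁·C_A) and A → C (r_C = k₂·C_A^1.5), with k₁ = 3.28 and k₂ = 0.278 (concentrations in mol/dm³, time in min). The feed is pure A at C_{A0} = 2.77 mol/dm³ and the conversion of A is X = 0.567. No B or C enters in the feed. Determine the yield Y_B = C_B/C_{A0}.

0.519

Exit C_A = C_{A0}(1−X) = 2.77×0.433 = 1.199 mol/dm³.
A CSTR operates uniformly at the exit composition, giving r_B = 3.934 and r_C = 0.3652 (each k·C_A^n at C_A = 1.199).
Fraction of consumed A going to B: r_B/(r_B+r_C) = 0.9151.
C_B = 0.9151·C_{A0}·X = 0.9151×2.77×0.567 = 1.44 mol/dm³; Y_B = C_B/C_{A0} = 0.519.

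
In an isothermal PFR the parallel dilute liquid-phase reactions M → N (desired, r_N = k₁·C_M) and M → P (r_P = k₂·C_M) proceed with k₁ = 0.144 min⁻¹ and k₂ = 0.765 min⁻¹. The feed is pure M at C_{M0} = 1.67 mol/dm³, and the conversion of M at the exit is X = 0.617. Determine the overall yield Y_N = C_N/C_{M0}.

C_M = C_{M0}(1−X) = 0.6396 mol/dm³.
Both paths are first order in M, so the instantaneous fraction to N is constant: dC_N/d(−C_M) = k₁/(k₁+k₂) = 0.1584.
C_N = 0.1584·(C_{M0}−C_M) = 0.1584×1.030 = 0.163 mol/dm³.
Y_N = C_N/C_{M0} = 0.1632/1.67 = 0.0977.

0.0977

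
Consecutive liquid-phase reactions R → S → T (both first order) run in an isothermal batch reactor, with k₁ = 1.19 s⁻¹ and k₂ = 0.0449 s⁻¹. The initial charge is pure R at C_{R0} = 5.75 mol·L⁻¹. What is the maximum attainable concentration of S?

5.06 mol·L⁻¹

For a first-order series the maximum intermediate yield is C_{S,max}/C_{R0} = (k₁/k₂)^[k₂/(k₂−k₁)].
= (1.19/0.0449)^(0.0449/(0.0449−1.19)) = (26.50)^(-0.03921) = 0.8794.
C_{S,max} = 0.8794×5.75 = 5.06 mol·L⁻¹.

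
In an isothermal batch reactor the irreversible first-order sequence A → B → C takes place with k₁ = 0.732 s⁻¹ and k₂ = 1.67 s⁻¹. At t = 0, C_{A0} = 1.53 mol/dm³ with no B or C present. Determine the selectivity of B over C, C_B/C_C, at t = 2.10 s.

The intermediate concentration in a first-order A→B→C sequence is C_B = k₁C_{A0}(e^(−k₁t) − e^(−k₂t))/(k₂−k₁).
e^(−k₁t) = e^(−0.732×2.10) = e^(−1.537) = 0.2150; e^(−k₂t) = e^(−3.507) = 0.02999.
C_B = 0.732×1.53/(1.67−0.732) × (0.2150−0.02999) = 1.194×0.1850 = 0.2209 mol/dm³.
C_A = C_{A0}e^(−k₁t) = 0.3289 mol/dm³, so C_C = C_{A0}−C_A−C_B = 0.9802 mol/dm³; C_B/C_C = 0.225.

0.225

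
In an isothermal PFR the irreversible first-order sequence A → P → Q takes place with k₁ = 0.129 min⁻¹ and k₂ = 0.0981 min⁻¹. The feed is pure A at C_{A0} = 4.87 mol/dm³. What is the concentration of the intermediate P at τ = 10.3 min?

2.02 mol/dm³

Solving the coupled first-order balances gives C_P(τ) = [k₁/(k₂−k₁)]·C_{A0}·(e^(−k₁τ) − e^(−k₂τ)).
e^(−k₁τ) = e^(−0.129×10.3) = e^(−1.329) = 0.2648; e^(−k₂τ) = e^(−1.010) = 0.3641.
C_P = 0.129×4.87/(0.0981−0.129) × (0.2648−0.3641) = (-20.33)×(-0.09924) = 2.018 mol/dm³.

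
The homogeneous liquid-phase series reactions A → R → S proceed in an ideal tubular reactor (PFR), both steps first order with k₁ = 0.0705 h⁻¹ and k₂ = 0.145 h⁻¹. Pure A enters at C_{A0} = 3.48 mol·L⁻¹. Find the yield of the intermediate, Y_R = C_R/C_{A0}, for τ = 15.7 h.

The intermediate concentration in a first-order A→B→C sequence is C_R = k₁C_{A0}(e^(−k₁τ) − e^(−k₂τ))/(k₂−k₁).
e^(−k₁τ) = e^(−0.0705×15.7) = e^(−1.107) = 0.3306; e^(−k₂τ) = e^(−2.276) = 0.1026.
C_R = 0.0705×3.48/(0.145−0.0705) × (0.3306−0.1026) = 3.293×0.2280 = 0.7507 mol·L⁻¹.
Y_R = C_R/C_{A0} = 0.7507/3.48 = 0.216.

0.216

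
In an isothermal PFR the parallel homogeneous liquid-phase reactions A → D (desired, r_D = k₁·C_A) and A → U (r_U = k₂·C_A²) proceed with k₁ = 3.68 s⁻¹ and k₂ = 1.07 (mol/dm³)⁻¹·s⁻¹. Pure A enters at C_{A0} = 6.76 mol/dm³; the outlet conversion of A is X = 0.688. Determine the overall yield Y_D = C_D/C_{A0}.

0.310

C_A = C_{A0}(1−X) = 2.109 mol/dm³.
Along a PFR/batch, dC_D/dC_A = −r_D/(r_D+r_U) = −k₁/(k₁+k₂·C_A).
Integrating from C_{A0} to C_A: C_D = (3.68/1.07)·ln[(3.68+1.07·6.76)/(3.68+1.07·2.11)] = 3.439·ln(10.91/5.937) = 2.094 mol/dm³.
Y_D = C_D/C_{A0} = 2.094/6.76 = 0.310.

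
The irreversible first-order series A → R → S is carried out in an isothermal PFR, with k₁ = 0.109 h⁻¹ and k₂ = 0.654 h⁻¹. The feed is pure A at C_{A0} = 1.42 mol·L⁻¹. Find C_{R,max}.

At the optimum, C_{R,max}/C_{A0} = (k₁/k₂)^[k₂/(k₂−k₁)].
= (0.109/0.654)^(0.654/(0.654−0.109)) = (0.1667)^(1.200) = 0.1165.
C_{R,max} = 0.1165×1.42 = 0.165 mol·L⁻¹.

0.165 mol·L⁻¹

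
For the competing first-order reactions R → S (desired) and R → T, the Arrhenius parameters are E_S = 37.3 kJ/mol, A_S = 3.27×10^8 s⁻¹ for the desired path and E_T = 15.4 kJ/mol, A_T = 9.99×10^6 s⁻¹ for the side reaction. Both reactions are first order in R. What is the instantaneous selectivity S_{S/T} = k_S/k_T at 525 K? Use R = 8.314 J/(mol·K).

With equal orders, S_{S/T} = k_S/k_T = (A_S/A_T)·exp[(E_T−E_S)/(RT)].
(E_T−E_S)/(RT) = (15.4−37.3)×10³/(8.314×525) = -21900/4365 = -5.017.
k_S/k_T = (3.27×10^8/9.99×10^6)·exp(-5.017) = 32.73 × 0.006622 = 0.217.
Since E_S > E_T, raising the temperature improves selectivity toward S.

0.217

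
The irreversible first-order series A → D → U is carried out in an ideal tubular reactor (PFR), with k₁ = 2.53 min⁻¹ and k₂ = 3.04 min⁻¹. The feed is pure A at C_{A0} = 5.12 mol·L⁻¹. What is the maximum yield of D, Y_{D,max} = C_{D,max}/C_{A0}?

At the optimum, C_{D,max}/C_{A0} = (k₁/k₂)^[k₂/(k₂−k₁)].
= (2.53/3.04)^(3.04/(3.04−2.53)) = (0.8322)^(5.961) = 0.3347.

0.335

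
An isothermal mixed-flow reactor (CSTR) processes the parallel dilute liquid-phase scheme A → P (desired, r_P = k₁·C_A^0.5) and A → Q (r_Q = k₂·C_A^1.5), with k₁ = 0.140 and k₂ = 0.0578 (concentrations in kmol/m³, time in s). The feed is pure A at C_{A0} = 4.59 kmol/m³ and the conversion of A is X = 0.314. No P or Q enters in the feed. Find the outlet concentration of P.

0.627 kmol/m³

Exit C_A = C_{A0}(1−X) = 4.59×0.686 = 3.149 kmol/m³.
Rates in a CSTR are evaluated at the outlet concentration: r_P = 0.140×3.149^0.5 = 0.2484, r_Q = 0.0578×3.149^1.5 = 0.3229.
Fraction of consumed A going to P: r_P/(r_P+r_Q) = 0.4348.
C_P = 0.4348·C_{A0}·X = 0.4348×4.59×0.314 = 0.627 kmol/m³.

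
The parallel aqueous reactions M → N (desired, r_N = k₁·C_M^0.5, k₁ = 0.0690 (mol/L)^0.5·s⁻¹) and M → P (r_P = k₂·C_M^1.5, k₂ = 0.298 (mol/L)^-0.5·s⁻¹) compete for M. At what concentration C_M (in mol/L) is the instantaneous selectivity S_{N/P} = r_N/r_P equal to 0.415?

S_{N/P} = (k₁/k₂)·C_M⁻¹ ⇒ C_M = (S·k₂/k₁)^(-1).
= (0.415×0.298/0.0690)^(-1) = (1.792)^(-1) = 0.558 mol/L.

0.558 mol/L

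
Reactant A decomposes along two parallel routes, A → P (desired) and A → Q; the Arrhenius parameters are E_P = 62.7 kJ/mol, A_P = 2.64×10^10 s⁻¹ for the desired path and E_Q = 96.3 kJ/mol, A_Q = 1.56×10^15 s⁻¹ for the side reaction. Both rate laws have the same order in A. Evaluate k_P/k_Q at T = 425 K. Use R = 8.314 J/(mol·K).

With equal orders, S_{P/Q} = k_P/k_Q = (A_P/A_Q)·exp[(E_Q−E_P)/(RT)].
(E_Q−E_P)/(RT) = (96.3−62.7)×10³/(8.314×425) = 33600/3533 = 9.509.
k_P/k_Q = (2.64×10^10/1.56×10^15)·exp(9.509) = 1.692×10^-5 × 13482 = 0.228.

0.228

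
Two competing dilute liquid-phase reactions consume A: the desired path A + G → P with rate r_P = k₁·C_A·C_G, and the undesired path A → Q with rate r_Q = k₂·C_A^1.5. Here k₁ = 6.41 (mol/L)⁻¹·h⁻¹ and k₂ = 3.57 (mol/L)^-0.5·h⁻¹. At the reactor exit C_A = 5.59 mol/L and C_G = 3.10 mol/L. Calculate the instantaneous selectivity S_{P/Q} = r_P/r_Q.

S_{P/Q} = r_P/r_Q = (k₁·C_A·C_G)/(k₂·C_A^1.5) = (k₁/k₂)·C_A^-0.5·C_G.
= (6.41×5.590×3.100) / (3.57×5.590^1.5) = 111.1/47.18 = 2.35.
The undesired path is higher order in A, so low C_A (CSTR or dilute feed) favours P.

2.35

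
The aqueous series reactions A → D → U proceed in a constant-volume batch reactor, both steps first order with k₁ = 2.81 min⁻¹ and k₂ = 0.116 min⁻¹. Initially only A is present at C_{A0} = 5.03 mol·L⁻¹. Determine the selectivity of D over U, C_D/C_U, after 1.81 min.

5.42

The intermediate concentration in a first-order A→B→C sequence is C_D = k₁C_{A0}(e^(−k₁t) − e^(−k₂t))/(k₂−k₁).
e^(−k₁t) = e^(−2.81×1.81) = e^(−5.086) = 0.006182; e^(−k₂t) = e^(−0.2100) = 0.8106.
C_D = 2.81×5.03/(0.116−2.81) × (0.006182−0.8106) = (-5.247)×(-0.8044) = 4.221 mol·L⁻¹.
C_A = C_{A0}e^(−k₁t) = 0.03110 mol·L⁻¹, so C_U = C_{A0}−C_A−C_D = 0.7784 mol·L⁻¹; C_D/C_U = 5.42.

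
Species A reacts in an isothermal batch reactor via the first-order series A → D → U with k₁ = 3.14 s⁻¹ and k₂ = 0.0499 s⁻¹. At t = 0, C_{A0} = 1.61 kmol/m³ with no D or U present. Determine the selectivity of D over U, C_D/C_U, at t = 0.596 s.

The intermediate concentration in a first-order A→B→C sequence is C_D = k₁C_{A0}(e^(−k₁t) − e^(−k₂t))/(k₂−k₁).
e^(−k₁t) = e^(−3.14×0.596) = e^(−1.871) = 0.1539; e^(−k₂t) = e^(−0.02974) = 0.9707.
C_D = 3.14×1.61/(0.0499−3.14) × (0.1539−0.9707) = (-1.636)×(-0.8168) = 1.336 kmol/m³.
C_A = C_{A0}e^(−k₁t) = 0.2478 kmol/m³, so C_U = C_{A0}−C_A−C_D = 0.02594 kmol/m³; C_D/C_U = 51.5.

51.5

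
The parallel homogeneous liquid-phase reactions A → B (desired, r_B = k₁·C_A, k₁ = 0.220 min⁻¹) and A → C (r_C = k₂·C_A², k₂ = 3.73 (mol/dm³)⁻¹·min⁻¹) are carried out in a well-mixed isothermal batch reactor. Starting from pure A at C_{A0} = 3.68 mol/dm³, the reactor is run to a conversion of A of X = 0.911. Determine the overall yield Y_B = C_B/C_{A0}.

0.0364

C_A = C_{A0}(1−X) = 0.3275 mol/dm³.
Along a PFR/batch, dC_B/dC_A = −r_B/(r_B+r_C) = −k₁/(k₁+k₂·C_A).
Integrating from C_{A0} to C_A: C_B = (0.220/3.73)·ln[(0.220+3.73·3.68)/(0.220+3.73·0.328)] = 0.05898·ln(13.95/1.442) = 0.1339 mol/dm³.
Y_B = C_B/C_{A0} = 0.1339/3.68 = 0.0364.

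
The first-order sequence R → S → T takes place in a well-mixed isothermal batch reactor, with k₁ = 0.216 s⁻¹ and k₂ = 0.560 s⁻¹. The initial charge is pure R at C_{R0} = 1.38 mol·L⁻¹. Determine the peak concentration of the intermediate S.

0.293 mol·L⁻¹

At the optimum, C_{S,max}/C_{R0} = (k₁/k₂)^[k₂/(k₂−k₁)].
= (0.216/0.560)^(0.560/(0.560−0.216)) = (0.3857)^(1.628) = 0.2121.
C_{S,max} = 0.2121×1.38 = 0.293 mol·L⁻¹.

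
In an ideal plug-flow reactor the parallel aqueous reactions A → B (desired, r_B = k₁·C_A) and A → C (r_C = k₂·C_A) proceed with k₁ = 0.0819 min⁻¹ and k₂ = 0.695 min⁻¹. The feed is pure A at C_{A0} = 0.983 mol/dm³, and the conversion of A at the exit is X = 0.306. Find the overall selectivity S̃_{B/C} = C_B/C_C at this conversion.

0.118

C_A = C_{A0}(1−X) = 0.6822 mol/dm³.
Both paths are first order in A, so the instantaneous fraction to B is constant: dC_B/d(−C_A) = k₁/(k₁+k₂) = 0.1054.
C_B = 0.1054·(C_{A0}−C_A) = 0.1054×0.3008 = 0.0317 mol/dm³.
C_C = (C_{A0}−C_A)−C_B = 0.2691 mol/dm³; S̃_{B/C} = 0.03171/0.2691 = 0.118.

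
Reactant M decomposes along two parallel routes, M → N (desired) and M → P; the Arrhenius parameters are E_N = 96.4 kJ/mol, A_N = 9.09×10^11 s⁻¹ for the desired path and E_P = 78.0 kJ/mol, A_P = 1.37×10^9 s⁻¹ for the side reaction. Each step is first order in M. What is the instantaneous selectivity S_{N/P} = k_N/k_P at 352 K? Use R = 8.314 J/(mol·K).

With equal orders, S_{N/P} = k_N/k_P = (A_N/A_P)·exp[(E_P−E_N)/(RT)].
(E_P−E_N)/(RT) = (78.0−96.4)×10³/(8.314×352) = -18400/2927 = -6.287.
k_N/k_P = (9.09×10^11/1.37×10^9)·exp(-6.287) = 663.5 × 0.001860 = 1.23.
Since E_N > E_P, raising the temperature improves selectivity toward N.

1.23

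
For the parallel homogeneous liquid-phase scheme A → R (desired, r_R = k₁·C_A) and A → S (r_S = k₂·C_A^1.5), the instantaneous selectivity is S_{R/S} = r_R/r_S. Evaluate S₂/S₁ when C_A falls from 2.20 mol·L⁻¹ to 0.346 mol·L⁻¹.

2.52

S_{R/S} = (k₁/k₂)·C_A^-0.5, so S₂/S₁ = (C_{A,2}/C_{A,1})^-0.5.
= (0.346/2.20)^(-0.5) = (0.1573)^(-0.5) = 2.52.
Selectivity toward R rises as C_A falls — low-concentration operation is favoured.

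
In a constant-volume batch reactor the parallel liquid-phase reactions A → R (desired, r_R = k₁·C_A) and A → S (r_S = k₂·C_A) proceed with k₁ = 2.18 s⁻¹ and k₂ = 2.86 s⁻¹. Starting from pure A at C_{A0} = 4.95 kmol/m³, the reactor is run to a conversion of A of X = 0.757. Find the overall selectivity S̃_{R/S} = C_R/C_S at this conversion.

C_A = C_{A0}(1−X) = 1.203 kmol/m³.
Both paths are first order in A, so the instantaneous fraction to R is constant: dC_R/d(−C_A) = k₁/(k₁+k₂) = 0.4325.
C_R = 0.4325·(C_{A0}−C_A) = 0.4325×3.747 = 1.62 kmol/m³.
C_S = (C_{A0}−C_A)−C_R = 2.126 kmol/m³; S̃_{R/S} = 1.621/2.126 = 0.762.

0.762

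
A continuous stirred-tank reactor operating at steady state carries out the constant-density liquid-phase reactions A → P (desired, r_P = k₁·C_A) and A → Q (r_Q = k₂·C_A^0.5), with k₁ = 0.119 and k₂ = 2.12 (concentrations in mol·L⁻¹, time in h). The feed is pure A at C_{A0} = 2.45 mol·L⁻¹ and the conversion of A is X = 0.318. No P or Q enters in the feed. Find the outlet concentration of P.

Exit C_A = C_{A0}(1−X) = 2.45×0.682 = 1.671 mol·L⁻¹.
In a CSTR the entire volume is at exit conditions, so r_P = 0.119×1.671 = 0.1988 and r_Q = 2.12×1.671^0.5 = 2.740.
Fraction of consumed A going to P: r_P/(r_P+r_Q) = 0.06765.
C_P = 0.06765·C_{A0}·X = 0.06765×2.45×0.318 = 0.0527 mol·L⁻¹.

0.0527 mol·L⁻¹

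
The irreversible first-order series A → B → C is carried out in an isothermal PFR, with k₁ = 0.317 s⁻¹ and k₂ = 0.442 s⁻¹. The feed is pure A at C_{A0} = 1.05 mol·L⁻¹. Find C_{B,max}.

0.324 mol·L⁻¹

Evaluating C_B at τ_opt = ln(k₂/k₁)/(k₂−k₁) gives C_{B,max}/C_{A0} = (k₁/k₂)^[k₂/(k₂−k₁)].
= (0.317/0.442)^(0.442/(0.442−0.317)) = (0.7172)^(3.536) = 0.3087.
C_{B,max} = 0.3087×1.05 = 0.324 mol·L⁻¹.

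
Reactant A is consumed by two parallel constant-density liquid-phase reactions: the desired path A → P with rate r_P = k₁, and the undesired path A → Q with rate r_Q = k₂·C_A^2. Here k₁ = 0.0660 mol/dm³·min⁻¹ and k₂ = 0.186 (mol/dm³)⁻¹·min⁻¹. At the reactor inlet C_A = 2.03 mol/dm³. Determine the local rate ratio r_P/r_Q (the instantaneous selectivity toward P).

S_{P/Q} = r_P/r_Q = (k₁)/(k₂·C_A^2) = (k₁/k₂)·C_A^-2.
= (0.0660) / (0.186×2.030^2) = 0.06600/0.7665 = 0.0861.
The undesired path is higher order in A, so low C_A (CSTR or dilute feed) favours P.

0.0861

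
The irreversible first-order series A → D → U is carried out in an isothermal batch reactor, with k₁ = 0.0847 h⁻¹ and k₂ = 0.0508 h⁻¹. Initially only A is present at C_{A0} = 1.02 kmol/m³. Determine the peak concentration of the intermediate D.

0.474 kmol/m³

For a first-order series the maximum intermediate yield is C_{D,max}/C_{A0} = (k₁/k₂)^[k₂/(k₂−k₁)].
= (0.0847/0.0508)^(0.0508/(0.0508−0.0847)) = (1.667)^(-1.499) = 0.4648.
C_{D,max} = 0.4648×1.02 = 0.474 kmol/m³.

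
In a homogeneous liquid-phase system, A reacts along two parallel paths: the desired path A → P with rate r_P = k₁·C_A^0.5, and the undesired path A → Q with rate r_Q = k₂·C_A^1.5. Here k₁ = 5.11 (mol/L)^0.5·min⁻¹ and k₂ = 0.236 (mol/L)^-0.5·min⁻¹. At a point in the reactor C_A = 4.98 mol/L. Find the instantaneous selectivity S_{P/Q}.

S_{P/Q} = r_P/r_Q = (k₁·C_A^0.5)/(k₂·C_A^1.5) = (k₁/k₂)·C_A⁻¹.
= (5.11×4.980^0.5) / (0.236×4.980^1.5) = 11.40/2.623 = 4.35.

4.35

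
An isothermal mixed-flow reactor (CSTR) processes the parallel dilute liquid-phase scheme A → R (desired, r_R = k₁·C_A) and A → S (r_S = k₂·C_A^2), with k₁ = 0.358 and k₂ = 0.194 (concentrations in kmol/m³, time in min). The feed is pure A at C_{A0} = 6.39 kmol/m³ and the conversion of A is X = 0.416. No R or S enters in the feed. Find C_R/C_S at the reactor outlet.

Exit C_A = C_{A0}(1−X) = 6.39×0.584 = 3.732 kmol/m³.
A CSTR operates uniformly at the exit composition, giving r_R = 1.336 and r_S = 2.702 (each k·C_A^n at C_A = 3.732).
Overall selectivity = C_R/C_S = r_Rτ/(r_Sτ) = r_R/r_S = 0.495.

0.495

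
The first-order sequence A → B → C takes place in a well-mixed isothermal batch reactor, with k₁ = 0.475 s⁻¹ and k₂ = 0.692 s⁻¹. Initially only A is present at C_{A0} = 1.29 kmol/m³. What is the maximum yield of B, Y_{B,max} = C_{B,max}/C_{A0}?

0.301

At the optimum, C_{B,max}/C_{A0} = (k₁/k₂)^[k₂/(k₂−k₁)].
= (0.475/0.692)^(0.692/(0.692−0.475)) = (0.6864)^(3.189) = 0.3012.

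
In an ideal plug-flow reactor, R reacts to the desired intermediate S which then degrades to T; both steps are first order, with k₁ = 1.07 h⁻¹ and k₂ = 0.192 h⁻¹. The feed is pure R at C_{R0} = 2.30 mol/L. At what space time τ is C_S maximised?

1.96 h

For first-order series the maximum of C_S occurs at τ_opt = ln(k₂/k₁)/(k₂−k₁).
= ln(0.192/1.07)/(0.192−1.07) = ln(0.1794)/-0.8780 = -1.718/-0.8780 = 1.96 h.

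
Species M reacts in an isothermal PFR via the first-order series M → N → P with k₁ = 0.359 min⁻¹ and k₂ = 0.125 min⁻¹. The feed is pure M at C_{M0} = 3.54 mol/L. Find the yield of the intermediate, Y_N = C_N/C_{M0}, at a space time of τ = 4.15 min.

For first-order series with pure M initially, C_N(τ) = k₁C_{M0}/(k₂−k₁)·(e^(−k₁τ) − e^(−k₂τ)).
e^(−k₁τ) = e^(−0.359×4.15) = e^(−1.490) = 0.2254; e^(−k₂τ) = e^(−0.5188) = 0.5953.
C_N = 0.359×3.54/(0.125−0.359) × (0.2254−0.5953) = (-5.431)×(-0.3699) = 2.009 mol/L.
Y_N = C_N/C_{M0} = 2.009/3.54 = 0.567.

0.567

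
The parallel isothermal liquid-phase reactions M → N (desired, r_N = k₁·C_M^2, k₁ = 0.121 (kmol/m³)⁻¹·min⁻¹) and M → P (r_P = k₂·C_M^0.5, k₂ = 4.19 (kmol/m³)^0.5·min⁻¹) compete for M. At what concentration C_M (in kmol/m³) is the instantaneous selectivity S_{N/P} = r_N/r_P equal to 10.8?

51.9 kmol/m³

S_{N/P} = (k₁/k₂)·C_M^1.5 ⇒ C_M = (S·k₂/k₁)^(1/1.5).
= (10.8×4.19/0.121)^(0.6667) = (374.0)^(0.6667) = 51.9 kmol/m³.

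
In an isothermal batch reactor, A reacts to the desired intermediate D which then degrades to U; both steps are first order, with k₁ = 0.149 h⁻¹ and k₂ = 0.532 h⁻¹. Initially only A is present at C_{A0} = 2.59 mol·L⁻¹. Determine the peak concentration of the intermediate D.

0.442 mol·L⁻¹

Evaluating C_D at t_opt = ln(k₂/k₁)/(k₂−k₁) gives C_{D,max}/C_{A0} = (k₁/k₂)^[k₂/(k₂−k₁)].
= (0.149/0.532)^(0.532/(0.532−0.149)) = (0.2801)^(1.389) = 0.1707.
C_{D,max} = 0.1707×2.59 = 0.442 mol·L⁻¹.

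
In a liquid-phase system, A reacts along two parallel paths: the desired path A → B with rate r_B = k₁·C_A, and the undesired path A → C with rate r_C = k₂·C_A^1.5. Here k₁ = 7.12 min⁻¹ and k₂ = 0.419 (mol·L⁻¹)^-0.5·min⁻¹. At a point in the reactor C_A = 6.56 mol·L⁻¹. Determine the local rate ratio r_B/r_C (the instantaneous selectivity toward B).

6.63

S_{B/C} = r_B/r_C = (k₁·C_A)/(k₂·C_A^1.5) = (k₁/k₂)·C_A^-0.5.
= (7.12×6.560) / (0.419×6.560^1.5) = 46.71/7.040 = 6.63.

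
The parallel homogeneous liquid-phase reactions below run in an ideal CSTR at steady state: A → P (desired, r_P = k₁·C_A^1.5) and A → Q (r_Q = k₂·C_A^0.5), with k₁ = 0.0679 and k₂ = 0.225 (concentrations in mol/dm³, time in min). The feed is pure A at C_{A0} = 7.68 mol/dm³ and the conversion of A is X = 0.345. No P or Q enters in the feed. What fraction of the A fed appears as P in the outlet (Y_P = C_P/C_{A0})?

Exit C_A = C_{A0}(1−X) = 7.68×0.655 = 5.030 mol/dm³.
Rates in a CSTR are evaluated at the outlet concentration: r_P = 0.0679×5.030^1.5 = 0.7661, r_Q = 0.225×5.030^0.5 = 0.5046.
Fraction of consumed A going to P: r_P/(r_P+r_Q) = 0.6029.
C_P = 0.6029·C_{A0}·X = 0.6029×7.68×0.345 = 1.60 mol/dm³; Y_P = C_P/C_{A0} = 0.208.

0.208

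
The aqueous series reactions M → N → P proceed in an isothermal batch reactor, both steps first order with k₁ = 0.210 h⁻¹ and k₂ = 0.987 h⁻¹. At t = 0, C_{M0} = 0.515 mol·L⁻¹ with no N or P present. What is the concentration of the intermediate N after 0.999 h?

0.0609 mol·L⁻¹

For first-order series with pure M initially, C_N(t) = k₁C_{M0}/(k₂−k₁)·(e^(−k₁t) − e^(−k₂t)).
e^(−k₁t) = e^(−0.210×0.999) = e^(−0.2098) = 0.8108; e^(−k₂t) = e^(−0.9860) = 0.3731.
C_N = 0.210×0.515/(0.987−0.210) × (0.8108−0.3731) = 0.1392×0.4377 = 0.06092 mol·L⁻¹.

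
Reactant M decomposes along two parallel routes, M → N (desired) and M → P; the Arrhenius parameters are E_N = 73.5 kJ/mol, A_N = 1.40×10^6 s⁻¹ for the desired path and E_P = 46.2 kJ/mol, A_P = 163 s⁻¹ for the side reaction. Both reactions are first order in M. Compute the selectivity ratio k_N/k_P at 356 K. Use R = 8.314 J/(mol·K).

With equal orders, S_{N/P} = k_N/k_P = (A_N/A_P)·exp[(E_P−E_N)/(RT)].
(E_P−E_N)/(RT) = (46.2−73.5)×10³/(8.314×356) = -27300/2960 = -9.224.
k_N/k_P = (1.40×10^6/163)·exp(-9.224) = 8589 × 9.868×10^-5 = 0.848.

0.848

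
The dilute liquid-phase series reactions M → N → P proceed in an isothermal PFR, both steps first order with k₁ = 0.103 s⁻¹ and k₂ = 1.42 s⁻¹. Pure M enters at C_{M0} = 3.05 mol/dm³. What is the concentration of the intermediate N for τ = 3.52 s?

0.164 mol/dm³

Solving the coupled first-order balances gives C_N(τ) = [k₁/(k₂−k₁)]·C_{M0}·(e^(−k₁τ) − e^(−k₂τ)).
e^(−k₁τ) = e^(−0.103×3.52) = e^(−0.3626) = 0.6959; e^(−k₂τ) = e^(−4.998) = 0.006749.
C_N = 0.103×3.05/(1.42−0.103) × (0.6959−0.006749) = 0.2385×0.6891 = 0.1644 mol/dm³.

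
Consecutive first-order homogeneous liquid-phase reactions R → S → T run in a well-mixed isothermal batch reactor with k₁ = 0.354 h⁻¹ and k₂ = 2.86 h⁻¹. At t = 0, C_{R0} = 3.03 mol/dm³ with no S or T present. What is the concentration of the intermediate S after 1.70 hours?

0.231 mol/dm³

Solving the coupled first-order balances gives C_S(t) = [k₁/(k₂−k₁)]·C_{R0}·(e^(−k₁t) − e^(−k₂t)).
e^(−k₁t) = e^(−0.354×1.70) = e^(−0.6018) = 0.5478; e^(−k₂t) = e^(−4.862) = 0.007735.
C_S = 0.354×3.03/(2.86−0.354) × (0.5478−0.007735) = 0.4280×0.5401 = 0.2312 mol/dm³.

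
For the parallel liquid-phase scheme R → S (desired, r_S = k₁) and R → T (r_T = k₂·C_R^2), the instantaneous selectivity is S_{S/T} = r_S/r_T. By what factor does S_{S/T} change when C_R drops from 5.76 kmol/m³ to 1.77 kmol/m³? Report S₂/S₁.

S_{S/T} = (k₁/k₂)·C_R^-2, so S₂/S₁ = (C_{R,2}/C_{R,1})^-2.
= (1.77/5.76)^(-2) = (0.3073)^(-2) = 10.6.
Selectivity toward S rises as C_R falls — low-concentration operation is favoured.

10.6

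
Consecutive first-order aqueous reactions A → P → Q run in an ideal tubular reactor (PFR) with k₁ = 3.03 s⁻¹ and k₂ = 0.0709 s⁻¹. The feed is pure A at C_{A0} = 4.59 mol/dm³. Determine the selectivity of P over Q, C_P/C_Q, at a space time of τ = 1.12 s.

For first-order series with pure A initially, C_P(τ) = k₁C_{A0}/(k₂−k₁)·(e^(−k₁τ) − e^(−k₂τ)).
e^(−k₁τ) = e^(−3.03×1.12) = e^(−3.394) = 0.03359; e^(−k₂τ) = e^(−0.07941) = 0.9237.
C_P = 3.03×4.59/(0.0709−3.03) × (0.03359−0.9237) = (-4.700)×(-0.8901) = 4.183 mol/dm³.
C_A = C_{A0}e^(−k₁τ) = 0.1542 mol/dm³, so C_Q = C_{A0}−C_A−C_P = 0.2525 mol/dm³; C_P/C_Q = 16.6.

16.6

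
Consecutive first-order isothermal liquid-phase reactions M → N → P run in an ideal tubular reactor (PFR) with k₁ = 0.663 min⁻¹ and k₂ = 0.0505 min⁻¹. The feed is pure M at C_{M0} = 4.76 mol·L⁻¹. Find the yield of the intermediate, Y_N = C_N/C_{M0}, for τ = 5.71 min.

0.787

The intermediate concentration in a first-order A→B→C sequence is C_N = k₁C_{M0}(e^(−k₁τ) − e^(−k₂τ))/(k₂−k₁).
e^(−k₁τ) = e^(−0.663×5.71) = e^(−3.786) = 0.02269; e^(−k₂τ) = e^(−0.2884) = 0.7495.
C_N = 0.663×4.76/(0.0505−0.663) × (0.02269−0.7495) = (-5.152)×(-0.7268) = 3.745 mol·L⁻¹.
Y_N = C_N/C_{M0} = 3.745/4.76 = 0.787.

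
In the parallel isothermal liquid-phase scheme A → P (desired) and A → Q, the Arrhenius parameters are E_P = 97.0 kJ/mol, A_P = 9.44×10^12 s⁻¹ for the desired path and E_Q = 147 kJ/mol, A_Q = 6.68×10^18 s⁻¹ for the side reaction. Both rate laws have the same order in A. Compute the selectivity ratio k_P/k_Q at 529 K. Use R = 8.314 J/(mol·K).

0.122

With equal orders, S_{P/Q} = k_P/k_Q = (A_P/A_Q)·exp[(E_Q−E_P)/(RT)].
(E_Q−E_P)/(RT) = (147−97.0)×10³/(8.314×529) = 50000/4398 = 11.37.
k_P/k_Q = (9.44×10^12/6.68×10^18)·exp(11.37) = 1.413×10^-6 × 86555 = 0.122.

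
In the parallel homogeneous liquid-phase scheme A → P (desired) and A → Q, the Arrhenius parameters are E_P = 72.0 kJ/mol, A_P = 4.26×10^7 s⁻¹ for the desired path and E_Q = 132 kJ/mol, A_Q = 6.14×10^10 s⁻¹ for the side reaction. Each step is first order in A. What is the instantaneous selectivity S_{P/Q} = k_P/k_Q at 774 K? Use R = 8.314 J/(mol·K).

With equal orders, S_{P/Q} = k_P/k_Q = (A_P/A_Q)·exp[(E_Q−E_P)/(RT)].
(E_Q−E_P)/(RT) = (132−72.0)×10³/(8.314×774) = 60000/6435 = 9.324.
k_P/k_Q = (4.26×10^7/6.14×10^10)·exp(9.324) = 6.938×10^-4 × 11203 = 7.77.

7.77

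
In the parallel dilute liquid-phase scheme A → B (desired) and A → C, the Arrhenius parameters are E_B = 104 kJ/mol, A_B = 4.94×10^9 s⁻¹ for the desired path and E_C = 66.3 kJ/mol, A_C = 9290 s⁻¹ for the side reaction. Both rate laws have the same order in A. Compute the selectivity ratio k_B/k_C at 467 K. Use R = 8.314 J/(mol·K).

k_B/k_C = (A_B/A_C)·exp[−(E_B−E_C)/(RT)] = (A_B/A_C)·exp[(E_C−E_B)/(RT)].
(E_C−E_B)/(RT) = (66.3−104)×10³/(8.314×467) = -37700/3883 = -9.710.
k_B/k_C = (4.94×10^9/9290)·exp(-9.710) = 5.318×10^5 × 6.068×10^-5 = 32.3.

32.3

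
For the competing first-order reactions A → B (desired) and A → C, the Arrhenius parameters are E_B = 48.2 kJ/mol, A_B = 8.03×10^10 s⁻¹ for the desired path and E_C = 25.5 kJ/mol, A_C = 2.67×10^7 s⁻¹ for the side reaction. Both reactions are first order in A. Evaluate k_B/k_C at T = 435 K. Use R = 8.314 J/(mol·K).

k_B/k_C = (A_B/A_C)·exp[−(E_B−E_C)/(RT)] = (A_B/A_C)·exp[(E_C−E_B)/(RT)].
(E_C−E_B)/(RT) = (25.5−48.2)×10³/(8.314×435) = -22700/3617 = -6.277.
k_B/k_C = (8.03×10^10/2.67×10^7)·exp(-6.277) = 3007 × 0.001880 = 5.65.

5.65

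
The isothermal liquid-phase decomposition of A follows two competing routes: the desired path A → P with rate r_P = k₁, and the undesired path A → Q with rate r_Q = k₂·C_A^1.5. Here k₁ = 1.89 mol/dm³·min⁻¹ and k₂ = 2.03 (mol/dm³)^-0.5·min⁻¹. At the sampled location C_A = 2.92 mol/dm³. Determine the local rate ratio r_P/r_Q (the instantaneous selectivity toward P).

S_{P/Q} = r_P/r_Q = (k₁)/(k₂·C_A^1.5) = (k₁/k₂)·C_A^-1.5.
= (1.89) / (2.03×2.920^1.5) = 1.890/10.13 = 0.187.

0.187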